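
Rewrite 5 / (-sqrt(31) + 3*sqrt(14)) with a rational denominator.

Multiply numerator and denominator by sqrt(31) + 3*sqrt(14).
Denominator becomes 95; numerator becomes 5*sqrt(31) + 15*sqrt(14).

(sqrt(31) + 3*sqrt(14))/19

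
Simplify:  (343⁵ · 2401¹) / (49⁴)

343⁵ = 7^15; 2401¹ = 7^4; 49⁴ = 7^8
Combine exponents: 7^11

7^11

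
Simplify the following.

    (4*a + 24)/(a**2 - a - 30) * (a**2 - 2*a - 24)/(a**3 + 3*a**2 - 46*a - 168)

4/(a**2 - 2*a - 35)

Factor: 4*a + 24 = 4*(a + 6);  a**2 - a - 30 = (a + 5)*(a - 6);  a**2 - 2*a - 24 = (a - 6)*(a + 4);  a**3 + 3*a**2 - 46*a - 168 = (a + 6)*(a - 7)*(a + 4)
Cancel the common factors (a + 6), (a + 4), (a - 6).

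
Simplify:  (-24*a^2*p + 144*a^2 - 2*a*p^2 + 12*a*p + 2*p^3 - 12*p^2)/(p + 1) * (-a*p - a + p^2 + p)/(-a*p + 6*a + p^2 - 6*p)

-24*a^2 - 2*a*p + 2*p^2

Factor: -24*a^2*p + 144*a^2 - 2*a*p^2 + 12*a*p + 2*p^3 - 12*p^2 = 2*(-4*a + p)*(3*a + p)*(p - 6);  -a*p - a + p^2 + p = (-a + p)*(p + 1);  -a*p + 6*a + p^2 - 6*p = (-a + p)*(p - 6)
Cancel the common factors (p + 1), (-a + p), (p - 6).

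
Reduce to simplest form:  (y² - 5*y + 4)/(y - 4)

y - 1

Factor: y² - 5*y + 4 = (y - 1)·(y - 4)
Cancel the common factor (y - 4).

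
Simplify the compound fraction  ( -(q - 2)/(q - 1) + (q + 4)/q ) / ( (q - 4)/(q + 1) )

Numerator: -(q - 2)/(q - 1) + (q + 4)/q = (5*q - 4)/(q**2 - q)
Denominator: (q - 4)/(q + 1) = (q - 4)/(q + 1)
Divide: ((5*q - 4)/(q**2 - q)) · ((q + 1)/(q - 4)) = (5*q**2 + q - 4)/(q**3 - 5*q**2 + 4*q)

(5*q**2 + q - 4)/(q**3 - 5*q**2 + 4*q)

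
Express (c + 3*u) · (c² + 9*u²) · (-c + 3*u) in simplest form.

-c⁴ + 81*u⁴

((3*u)+c)((3*u)-c) = -c² + 9*u²; continue pairing.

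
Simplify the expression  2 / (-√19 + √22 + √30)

Group as (√22 + √30) - √19; multiply by (√22 + √30) + √19, then rationalise the remaining surd.

(-66*√19 + 22*√30 + 54*√22 + 8*√3135)/1551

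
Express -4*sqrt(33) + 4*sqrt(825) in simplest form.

16*sqrt(33)

4*sqrt(33) = 4*sqrt(33); 4*sqrt(825) = 20*sqrt(33)
Combine: (-4 + 20)·sqrt(33) = 16*sqrt(33)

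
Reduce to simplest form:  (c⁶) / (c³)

Quotient: c³

c³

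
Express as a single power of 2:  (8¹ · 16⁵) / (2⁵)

8¹ = 2^3; 16⁵ = 2^20; 2⁵ = 2^5
Combine exponents: 2^18

2^18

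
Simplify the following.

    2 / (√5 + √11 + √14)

Group as (√5 + √14) + √11; multiply by (√5 + √14) - √11, then rationalise the remaining surd.

(-√770 + √14 + 4*√11 + 10*√5)/54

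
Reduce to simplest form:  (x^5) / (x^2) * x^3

Quotient: x^3
Multiply by x^3: add exponents.

x^6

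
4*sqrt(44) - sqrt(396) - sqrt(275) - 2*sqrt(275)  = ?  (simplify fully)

4*sqrt(44) = 8*sqrt(11); sqrt(396) = 6*sqrt(11); sqrt(275) = 5*sqrt(11); 2*sqrt(275) = 10*sqrt(11)
Combine: (8 - 6 - 5 - 10)·sqrt(11) = -13*sqrt(11)

-13*sqrt(11)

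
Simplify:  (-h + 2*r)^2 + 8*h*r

(h + 2*r)^2

Expand the square and combine the 8*h*r term.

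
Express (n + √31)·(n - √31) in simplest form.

Difference of squares with P = n, Q = √31.

n² - 31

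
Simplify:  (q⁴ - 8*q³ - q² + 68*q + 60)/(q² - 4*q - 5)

Factor: q⁴ - 8*q³ - q² + 68*q + 60 = (q + 1)·(q - 5)·(q - 6)·(q + 2);  q² - 4*q - 5 = (q - 5)·(q + 1)
Cancel the common factors (q - 5), (q + 1).

q² - 4*q - 12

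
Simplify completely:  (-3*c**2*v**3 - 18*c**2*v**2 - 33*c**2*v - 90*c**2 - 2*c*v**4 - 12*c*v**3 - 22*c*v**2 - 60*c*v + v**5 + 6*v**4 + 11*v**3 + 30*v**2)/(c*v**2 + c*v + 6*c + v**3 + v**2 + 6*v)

-3*c*v - 15*c + v**2 + 5*v

Factor: -3*c**2*v**3 - 18*c**2*v**2 - 33*c**2*v - 90*c**2 - 2*c*v**4 - 12*c*v**3 - 22*c*v**2 - 60*c*v + v**5 + 6*v**4 + 11*v**3 + 30*v**2 = (v + 5)*(-3*c + v)*(c + v)*(v**2 + v + 6);  c*v**2 + c*v + 6*c + v**3 + v**2 + 6*v = (c + v)*(v**2 + v + 6)
Cancel the common factors (v**2 + v + 6), (c + v).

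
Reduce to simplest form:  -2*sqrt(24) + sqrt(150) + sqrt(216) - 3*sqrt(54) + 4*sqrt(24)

2*sqrt(24) = 4*sqrt(6); sqrt(150) = 5*sqrt(6); sqrt(216) = 6*sqrt(6); 3*sqrt(54) = 9*sqrt(6); 4*sqrt(24) = 8*sqrt(6)
Combine: (-4 + 5 + 6 - 9 + 8)·sqrt(6) = 6*sqrt(6)

6*sqrt(6)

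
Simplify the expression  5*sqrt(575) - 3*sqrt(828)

7*sqrt(23)

5*sqrt(575) = 25*sqrt(23); 3*sqrt(828) = 18*sqrt(23)
Combine: (25 - 18)·sqrt(23) = 7*sqrt(23)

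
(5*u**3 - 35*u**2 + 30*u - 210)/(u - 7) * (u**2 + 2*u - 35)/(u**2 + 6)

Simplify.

Factor: 5*u**3 - 35*u**2 + 30*u - 210 = 5*(u**2 + 6)*(u - 7);  u**2 + 2*u - 35 = (u - 5)*(u + 7)
Cancel the common factors (u**2 + 6), (u - 7).

5*u**2 + 10*u - 175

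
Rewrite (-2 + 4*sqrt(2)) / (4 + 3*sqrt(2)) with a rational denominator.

Multiply numerator and denominator by -3*sqrt(2) + 4.
Denominator becomes -2; numerator becomes -32 + 22*sqrt(2).

-11*sqrt(2) + 16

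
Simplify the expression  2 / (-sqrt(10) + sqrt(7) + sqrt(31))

Group as (sqrt(7) + sqrt(31)) - sqrt(10); multiply by (sqrt(7) + sqrt(31)) + sqrt(10), then rationalise the remaining surd.

(-14*sqrt(10) - 7*sqrt(31) + 17*sqrt(7) + sqrt(2170))/21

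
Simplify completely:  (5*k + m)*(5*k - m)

25*k^2 - m^2

(5*k)^2 - (m)^2 = 25*k^2 - m^2.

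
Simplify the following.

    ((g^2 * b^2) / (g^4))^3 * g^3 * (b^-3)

b^3/g^3

Inside the bracket: (g^-2) * b^2
Raise to the power 3: (g^-6) * b^6
Multiply by g^3 * (b^-3): add exponents.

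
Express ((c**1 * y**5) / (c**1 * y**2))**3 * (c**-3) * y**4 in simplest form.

Inside the bracket: y**3
Raise to the power 3: y**9
Multiply by (c**-3) * y**4: add exponents.

y**13/c**3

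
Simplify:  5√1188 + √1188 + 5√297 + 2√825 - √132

59*√33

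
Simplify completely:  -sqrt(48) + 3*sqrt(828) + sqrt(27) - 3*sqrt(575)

-sqrt(3) + 3*sqrt(23)

sqrt(48) = 4*sqrt(3); 3*sqrt(828) = 18*sqrt(23); sqrt(27) = 3*sqrt(3); 3*sqrt(575) = 15*sqrt(23)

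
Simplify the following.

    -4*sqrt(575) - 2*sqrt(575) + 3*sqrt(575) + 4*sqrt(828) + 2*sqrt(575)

19*sqrt(23)

4*sqrt(575) = 20*sqrt(23); 2*sqrt(575) = 10*sqrt(23); 3*sqrt(575) = 15*sqrt(23); 4*sqrt(828) = 24*sqrt(23); 2*sqrt(575) = 10*sqrt(23)
Combine: (-20 - 10 + 15 + 24 + 10)·sqrt(23) = 19*sqrt(23)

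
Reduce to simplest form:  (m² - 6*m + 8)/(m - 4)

m - 2

Factor: m² - 6*m + 8 = (m - 4)·(m - 2)
Cancel the common factor (m - 4).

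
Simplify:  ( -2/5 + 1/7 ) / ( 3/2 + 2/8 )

-36/245

Numerator: -2/5 + 1/7 = -9/35
Denominator: 3/2 + 2/8 = 7/4
Divide: (-9/35) · (4/7) = -36/245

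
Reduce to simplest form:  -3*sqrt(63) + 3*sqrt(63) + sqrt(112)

4*sqrt(7)

3*sqrt(63) = 9*sqrt(7); 3*sqrt(63) = 9*sqrt(7); sqrt(112) = 4*sqrt(7)
Combine: (-9 + 9 + 4)·sqrt(7) = 4*sqrt(7)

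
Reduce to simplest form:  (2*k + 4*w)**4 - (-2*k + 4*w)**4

256*k*w*(k**2 + 4*w**2)

Binomially expand both and collect terms in (4*w), (2*k).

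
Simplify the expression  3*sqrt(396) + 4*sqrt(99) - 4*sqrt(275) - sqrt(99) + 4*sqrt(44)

15*sqrt(11)

3*sqrt(396) = 18*sqrt(11); 4*sqrt(99) = 12*sqrt(11); 4*sqrt(275) = 20*sqrt(11); sqrt(99) = 3*sqrt(11); 4*sqrt(44) = 8*sqrt(11)
Combine: (18 + 12 - 20 - 3 + 8)·sqrt(11) = 15*sqrt(11)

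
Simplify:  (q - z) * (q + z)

Pair the conjugate factors: (q+z)(q-z) = q^2 - z^2.

q^2 - z^2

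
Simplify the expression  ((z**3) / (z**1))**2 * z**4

z**8

Inside the bracket: z**2
Raise to the power 2: z**4
Multiply by z**4: add exponents.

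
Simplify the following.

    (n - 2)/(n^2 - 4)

Factor: n^2 - 4 = (n + 2)*(n - 2)
Cancel the common factor (n - 2).

1/(n + 2)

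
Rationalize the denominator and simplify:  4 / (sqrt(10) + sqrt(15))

Multiply numerator and denominator by -sqrt(15) + sqrt(10).
Denominator becomes -5; numerator becomes -4*sqrt(15) + 4*sqrt(10).

(-4*sqrt(10) + 4*sqrt(15))/5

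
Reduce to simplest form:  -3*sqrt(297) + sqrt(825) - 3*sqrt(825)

3*sqrt(297) = 9*sqrt(33); sqrt(825) = 5*sqrt(33); 3*sqrt(825) = 15*sqrt(33)
Combine: (-9 + 5 - 15)·sqrt(33) = -19*sqrt(33)

-19*sqrt(33)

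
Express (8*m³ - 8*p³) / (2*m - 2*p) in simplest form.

4*m² + 4*m*p + 4*p²

(2*m)^3 - (2*p)^3 = (2*m - 2*p)(4*m² + 4*m*p + 4*p²).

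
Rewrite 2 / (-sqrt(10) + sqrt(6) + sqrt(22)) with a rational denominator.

(-9*sqrt(10) - 3*sqrt(22) + 13*sqrt(6) + 2*sqrt(330))/51

Group as (sqrt(6) + sqrt(22)) - sqrt(10); multiply by (sqrt(6) + sqrt(22)) + sqrt(10), then rationalise the remaining surd.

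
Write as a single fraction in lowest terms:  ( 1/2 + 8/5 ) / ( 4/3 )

Numerator: 1/2 + 8/5 = 21/10
Denominator: 4/3 = 4/3
Divide: (21/10) · (3/4) = 63/40

63/40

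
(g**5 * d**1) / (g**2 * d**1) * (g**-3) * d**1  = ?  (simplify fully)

d

Quotient: g**3
Multiply by (g**-3) * d**1: add exponents.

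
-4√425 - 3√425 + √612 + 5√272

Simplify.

4√425 = 20*√17; 3√425 = 15*√17; √612 = 6*√17; 5√272 = 20*√17
Combine: (-20 - 15 + 6 + 20)·√17 = -9*√17

-9*√17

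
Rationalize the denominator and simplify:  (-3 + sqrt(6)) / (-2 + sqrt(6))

-sqrt(6)/2

Multiply numerator and denominator by -sqrt(6) - 2.
Denominator becomes -2; numerator becomes sqrt(6).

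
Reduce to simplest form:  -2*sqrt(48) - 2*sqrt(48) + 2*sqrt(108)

-4*sqrt(3)

2*sqrt(48) = 8*sqrt(3); 2*sqrt(48) = 8*sqrt(3); 2*sqrt(108) = 12*sqrt(3)
Combine: (-8 - 8 + 12)·sqrt(3) = -4*sqrt(3)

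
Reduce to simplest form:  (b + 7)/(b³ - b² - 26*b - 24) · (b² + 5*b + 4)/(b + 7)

Factor: b³ - b² - 26*b - 24 = (b + 4)·(b - 6)·(b + 1);  b² + 5*b + 4 = (b + 4)·(b + 1)
Cancel the common factors (b + 4), (b + 1), (b + 7).

1/(b - 6)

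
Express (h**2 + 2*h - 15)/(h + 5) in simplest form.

h - 3

Factor: h**2 + 2*h - 15 = (h - 3)*(h + 5)
Cancel the common factor (h + 5).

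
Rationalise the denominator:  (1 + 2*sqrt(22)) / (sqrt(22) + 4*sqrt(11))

Multiply numerator and denominator by -4*sqrt(11) + sqrt(22).
Denominator becomes -154; numerator becomes -88*sqrt(2) - 4*sqrt(11) + sqrt(22) + 44.

(-44 - sqrt(22) + 4*sqrt(11) + 88*sqrt(2))/154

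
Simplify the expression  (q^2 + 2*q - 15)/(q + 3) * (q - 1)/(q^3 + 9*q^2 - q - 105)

(q - 1)/(q^2 + 10*q + 21)

Factor: q^2 + 2*q - 15 = (q - 3)*(q + 5);  q^3 + 9*q^2 - q - 105 = (q + 7)*(q + 5)*(q - 3)
Cancel the common factors (q - 3), (q + 5).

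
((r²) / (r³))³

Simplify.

r^(-3)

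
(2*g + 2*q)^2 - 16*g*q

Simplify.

After expansion: 4*g^2 - 8*g*q + 4*q^2 — a perfect-square trinomial.

4*(g - q)^2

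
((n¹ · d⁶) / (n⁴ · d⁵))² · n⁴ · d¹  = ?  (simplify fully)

d³/n²

Inside the bracket: (n^-3) · d¹
Raise to the power 2: (n^-6) · d²
Multiply by n⁴ · d¹: add exponents.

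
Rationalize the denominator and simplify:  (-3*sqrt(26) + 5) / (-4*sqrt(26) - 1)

(-23*sqrt(26) + 317)/415

Multiply numerator and denominator by -1 + 4*sqrt(26).
Denominator becomes -415; numerator becomes -317 + 23*sqrt(26).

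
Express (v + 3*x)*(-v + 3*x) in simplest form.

-v^2 + 9*x^2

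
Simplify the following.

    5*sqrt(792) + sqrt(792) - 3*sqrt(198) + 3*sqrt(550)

5*sqrt(792) = 30*sqrt(22); sqrt(792) = 6*sqrt(22); 3*sqrt(198) = 9*sqrt(22); 3*sqrt(550) = 15*sqrt(22)
Combine: (30 + 6 - 9 + 15)·sqrt(22) = 42*sqrt(22)

42*sqrt(22)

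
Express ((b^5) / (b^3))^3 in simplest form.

Inside the bracket: b^2
Raise to the power 3: b^6

b^6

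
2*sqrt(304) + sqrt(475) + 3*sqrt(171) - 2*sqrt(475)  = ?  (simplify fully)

2*sqrt(304) = 8*sqrt(19); sqrt(475) = 5*sqrt(19); 3*sqrt(171) = 9*sqrt(19); 2*sqrt(475) = 10*sqrt(19)
Combine: (8 + 5 + 9 - 10)·sqrt(19) = 12*sqrt(19)

12*sqrt(19)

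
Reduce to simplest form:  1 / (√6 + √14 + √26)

(-2*√546 - 3*√26 + 9*√14 + 17*√6)/150

Group as (√14 + √26) + √6; multiply by (√14 + √26) - √6, then rationalise the remaining surd.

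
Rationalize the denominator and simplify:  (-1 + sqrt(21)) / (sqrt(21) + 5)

(-13 + 3*sqrt(21))/2

Multiply numerator and denominator by -sqrt(21) + 5.
Denominator becomes 4; numerator becomes -26 + 6*sqrt(21).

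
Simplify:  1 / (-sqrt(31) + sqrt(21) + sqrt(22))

Group as (sqrt(21) + sqrt(22)) - sqrt(31); multiply by (sqrt(21) + sqrt(22)) + sqrt(31), then rationalise the remaining surd.

(-6*sqrt(31) + 15*sqrt(22) + 16*sqrt(21) + sqrt(14322))/852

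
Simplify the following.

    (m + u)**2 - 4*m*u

(m - u)**2

Expand the square and combine the 4*m*u term.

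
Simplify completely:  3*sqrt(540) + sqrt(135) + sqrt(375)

26*sqrt(15)

3*sqrt(540) = 18*sqrt(15); sqrt(135) = 3*sqrt(15); sqrt(375) = 5*sqrt(15)
Combine: (18 + 3 + 5)·sqrt(15) = 26*sqrt(15)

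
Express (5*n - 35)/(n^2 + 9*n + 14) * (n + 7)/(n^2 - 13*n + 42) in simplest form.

Factor: 5*n - 35 = 5*(n - 7);  n^2 + 9*n + 14 = (n + 2)*(n + 7);  n^2 - 13*n + 42 = (n - 6)*(n - 7)
Cancel the common factors (n + 7), (n - 7).

5/(n^2 - 4*n - 12)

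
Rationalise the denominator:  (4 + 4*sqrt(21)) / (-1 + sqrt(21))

(2*sqrt(21) + 22)/5

Multiply numerator and denominator by -sqrt(21) - 1.
Denominator becomes -20; numerator becomes -88 - 8*sqrt(21).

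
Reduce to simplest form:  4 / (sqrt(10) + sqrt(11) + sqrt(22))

(-176*sqrt(5) - 4*sqrt(22) + 84*sqrt(11) + 92*sqrt(10))/439

Group as (sqrt(11) + sqrt(22)) + sqrt(10); multiply by (sqrt(11) + sqrt(22)) - sqrt(10), then rationalise the remaining surd.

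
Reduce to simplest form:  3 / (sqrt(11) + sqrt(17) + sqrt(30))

Group as (sqrt(11) + sqrt(17)) + sqrt(30); multiply by (sqrt(11) + sqrt(17)) - sqrt(30), then rationalise the remaining surd.

(-sqrt(5610) - sqrt(30) + 12*sqrt(17) + 18*sqrt(11))/124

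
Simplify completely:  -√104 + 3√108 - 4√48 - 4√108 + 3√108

-2*√26 - 4*√3

√104 = 2*√26; 3√108 = 18*√3; 4√48 = 16*√3; 4√108 = 24*√3; 3√108 = 18*√3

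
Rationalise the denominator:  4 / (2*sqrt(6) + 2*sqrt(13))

Multiply numerator and denominator by -2*sqrt(6) + 2*sqrt(13).
Denominator becomes 28; numerator becomes -8*sqrt(6) + 8*sqrt(13).

(-2*sqrt(6) + 2*sqrt(13))/7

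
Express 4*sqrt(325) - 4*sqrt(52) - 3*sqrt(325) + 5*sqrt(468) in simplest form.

27*sqrt(13)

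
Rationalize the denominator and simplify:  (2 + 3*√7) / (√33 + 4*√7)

Multiply numerator and denominator by -√33 + 4*√7.
Denominator becomes 79; numerator becomes -3*√231 - 2*√33 + 8*√7 + 84.

(-3*√231 - 2*√33 + 8*√7 + 84)/79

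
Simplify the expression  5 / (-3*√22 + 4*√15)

(15*√22 + 20*√15)/42

Multiply numerator and denominator by 3*√22 + 4*√15.
Denominator becomes 42; numerator becomes 15*√22 + 20*√15.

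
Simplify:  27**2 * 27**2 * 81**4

3**28

27**2 = 3**6; 27**2 = 3**6; 81**4 = 3**16
Combine exponents: 3**28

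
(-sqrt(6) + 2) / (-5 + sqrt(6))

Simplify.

Multiply numerator and denominator by -5 - sqrt(6).
Denominator becomes 19; numerator becomes -4 + 3*sqrt(6).

(-4 + 3*sqrt(6))/19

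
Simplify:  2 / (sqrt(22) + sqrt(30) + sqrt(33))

Group as (sqrt(22) + sqrt(30)) + sqrt(33); multiply by (sqrt(22) + sqrt(30)) - sqrt(33), then rationalise the remaining surd.

(-264*sqrt(5) + 38*sqrt(33) + 50*sqrt(30) + 82*sqrt(22))/2279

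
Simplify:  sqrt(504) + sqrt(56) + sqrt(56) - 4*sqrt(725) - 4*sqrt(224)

-20*sqrt(29) - 6*sqrt(14)

sqrt(504) = 6*sqrt(14); sqrt(56) = 2*sqrt(14); sqrt(56) = 2*sqrt(14); 4*sqrt(725) = 20*sqrt(29); 4*sqrt(224) = 16*sqrt(14)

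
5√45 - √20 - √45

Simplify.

5√45 = 15*√5; √20 = 2*√5; √45 = 3*√5
Combine: (15 - 2 - 3)·√5 = 10*√5

10*√5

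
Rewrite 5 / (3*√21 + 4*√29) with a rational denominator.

Multiply numerator and denominator by -3*√21 + 4*√29.
Denominator becomes 275; numerator becomes -15*√21 + 20*√29.

(-3*√21 + 4*√29)/55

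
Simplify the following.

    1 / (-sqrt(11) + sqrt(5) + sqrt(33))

Group as (sqrt(5) + sqrt(33)) - sqrt(11); multiply by (sqrt(5) + sqrt(33)) + sqrt(11), then rationalise the remaining surd.

(-39*sqrt(5) - 22*sqrt(15) + 27*sqrt(11) + 17*sqrt(33))/69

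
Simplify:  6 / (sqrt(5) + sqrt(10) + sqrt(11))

Group as (sqrt(5) + sqrt(10)) + sqrt(11); multiply by (sqrt(5) + sqrt(10)) - sqrt(11), then rationalise the remaining surd.

(-15*sqrt(22) + 6*sqrt(11) + 9*sqrt(10) + 24*sqrt(5))/46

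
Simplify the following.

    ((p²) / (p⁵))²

Inside the bracket: (p^-3)
Raise to the power 2: (p^-6)

p^(-6)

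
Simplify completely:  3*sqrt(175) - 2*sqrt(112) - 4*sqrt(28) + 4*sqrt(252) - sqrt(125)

-5*sqrt(5) + 23*sqrt(7)

3*sqrt(175) = 15*sqrt(7); 2*sqrt(112) = 8*sqrt(7); 4*sqrt(28) = 8*sqrt(7); 4*sqrt(252) = 24*sqrt(7); sqrt(125) = 5*sqrt(5)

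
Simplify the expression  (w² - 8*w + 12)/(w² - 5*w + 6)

(w - 6)/(w - 3)

Factor: w² - 8*w + 12 = (w - 2)·(w - 6);  w² - 5*w + 6 = (w - 2)·(w - 3)
Cancel the common factor (w - 2).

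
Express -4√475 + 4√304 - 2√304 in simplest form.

4√475 = 20*√19; 4√304 = 16*√19; 2√304 = 8*√19
Combine: (-20 + 16 - 8)·√19 = -12*√19

-12*√19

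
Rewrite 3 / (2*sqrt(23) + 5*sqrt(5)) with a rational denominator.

(-2*sqrt(23) + 5*sqrt(5))/11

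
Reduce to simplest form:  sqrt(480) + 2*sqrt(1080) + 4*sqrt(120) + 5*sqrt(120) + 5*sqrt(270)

49*sqrt(30)

sqrt(480) = 4*sqrt(30); 2*sqrt(1080) = 12*sqrt(30); 4*sqrt(120) = 8*sqrt(30); 5*sqrt(120) = 10*sqrt(30); 5*sqrt(270) = 15*sqrt(30)
Combine: (4 + 12 + 8 + 10 + 15)·sqrt(30) = 49*sqrt(30)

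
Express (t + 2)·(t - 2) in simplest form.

t² - 4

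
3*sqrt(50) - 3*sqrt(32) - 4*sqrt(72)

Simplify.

-21*sqrt(2)

3*sqrt(50) = 15*sqrt(2); 3*sqrt(32) = 12*sqrt(2); 4*sqrt(72) = 24*sqrt(2)
Combine: (15 - 12 - 24)·sqrt(2) = -21*sqrt(2)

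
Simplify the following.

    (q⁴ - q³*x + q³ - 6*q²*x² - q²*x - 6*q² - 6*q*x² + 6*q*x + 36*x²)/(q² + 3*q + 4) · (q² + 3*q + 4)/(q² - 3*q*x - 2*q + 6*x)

Factor: q⁴ - q³*x + q³ - 6*q²*x² - q²*x - 6*q² - 6*q*x² + 6*q*x + 36*x² = (q - 2)·(q + 3)·(q + 2*x)·(q - 3*x);  q² - 3*q*x - 2*q + 6*x = (q - 3*x)·(q - 2)
Cancel the common factors (q² + 3*q + 4), (q - 3*x), (q - 2).

q² + 2*q*x + 3*q + 6*x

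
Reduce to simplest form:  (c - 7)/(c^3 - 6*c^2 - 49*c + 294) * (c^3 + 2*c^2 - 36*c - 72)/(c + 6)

(c + 2)/(c + 7)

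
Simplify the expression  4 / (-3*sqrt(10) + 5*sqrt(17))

Multiply numerator and denominator by 3*sqrt(10) + 5*sqrt(17).
Denominator becomes 335; numerator becomes 12*sqrt(10) + 20*sqrt(17).

(12*sqrt(10) + 20*sqrt(17))/335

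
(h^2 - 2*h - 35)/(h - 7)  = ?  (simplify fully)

Factor: h^2 - 2*h - 35 = (h - 7)*(h + 5)
Cancel the common factor (h - 7).

h + 5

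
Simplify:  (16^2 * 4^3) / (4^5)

2^4

16^2 = 2^8; 4^3 = 2^6; 4^5 = 2^10
Combine exponents: 2^4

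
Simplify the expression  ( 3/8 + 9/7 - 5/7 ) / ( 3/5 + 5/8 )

265/343

Numerator: 3/8 + 9/7 - 5/7 = 53/56
Denominator: 3/5 + 5/8 = 49/40
Divide: (53/56) · (40/49) = 265/343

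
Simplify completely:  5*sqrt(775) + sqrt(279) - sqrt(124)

5*sqrt(775) = 25*sqrt(31); sqrt(279) = 3*sqrt(31); sqrt(124) = 2*sqrt(31)
Combine: (25 + 3 - 2)·sqrt(31) = 26*sqrt(31)

26*sqrt(31)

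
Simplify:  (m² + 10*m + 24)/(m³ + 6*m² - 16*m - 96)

1/(m - 4)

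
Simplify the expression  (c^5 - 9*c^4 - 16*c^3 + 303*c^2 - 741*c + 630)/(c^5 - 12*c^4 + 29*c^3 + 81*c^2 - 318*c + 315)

Factor: c^5 - 9*c^4 - 16*c^3 + 303*c^2 - 741*c + 630 = (c - 5)*(c^2 - 3*c + 3)*(c + 6)*(c - 7);  c^5 - 12*c^4 + 29*c^3 + 81*c^2 - 318*c + 315 = (c^2 - 3*c + 3)*(c + 3)*(c - 7)*(c - 5)
Cancel the common factors (c^2 - 3*c + 3), (c - 7), (c - 5).

(c + 6)/(c + 3)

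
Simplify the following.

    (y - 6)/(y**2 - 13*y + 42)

Factor: y**2 - 13*y + 42 = (y - 6)*(y - 7)
Cancel the common factor (y - 6).

1/(y - 7)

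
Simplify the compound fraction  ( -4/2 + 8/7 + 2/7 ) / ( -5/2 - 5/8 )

32/175

Numerator: -4/2 + 8/7 + 2/7 = -4/7
Denominator: -5/2 - 5/8 = -25/8
Divide: (-4/7) · (-8/25) = 32/175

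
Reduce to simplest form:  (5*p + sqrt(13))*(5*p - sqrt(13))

Product of conjugates: (P+Q)(P-Q) = P**2 - Q**2.

25*p**2 - 13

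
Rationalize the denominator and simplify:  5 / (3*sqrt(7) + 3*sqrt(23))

(-5*sqrt(7) + 5*sqrt(23))/48

Multiply numerator and denominator by -3*sqrt(23) + 3*sqrt(7).
Denominator becomes -144; numerator becomes -15*sqrt(23) + 15*sqrt(7).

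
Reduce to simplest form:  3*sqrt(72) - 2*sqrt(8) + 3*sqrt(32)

3*sqrt(72) = 18*sqrt(2); 2*sqrt(8) = 4*sqrt(2); 3*sqrt(32) = 12*sqrt(2)
Combine: (18 - 4 + 12)·sqrt(2) = 26*sqrt(2)

26*sqrt(2)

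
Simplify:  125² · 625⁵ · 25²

5^30

125² = 5^6; 625⁵ = 5^20; 25² = 5^4
Combine exponents: 5^30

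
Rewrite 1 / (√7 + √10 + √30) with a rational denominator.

Group as (√7 + √30) + √10; multiply by (√7 + √30) - √10, then rationalise the remaining surd.

(-20*√21 - 13*√30 + 27*√10 + 33*√7)/111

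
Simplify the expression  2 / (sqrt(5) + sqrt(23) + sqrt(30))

(-5*sqrt(138) - sqrt(30) + 6*sqrt(23) + 24*sqrt(5))/114

Group as (sqrt(23) + sqrt(30)) + sqrt(5); multiply by (sqrt(23) + sqrt(30)) - sqrt(5), then rationalise the remaining surd.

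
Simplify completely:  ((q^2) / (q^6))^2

q^(-8)

Inside the bracket: (q^-4)
Raise to the power 2: (q^-8)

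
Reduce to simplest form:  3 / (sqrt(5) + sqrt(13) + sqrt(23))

(-6*sqrt(1495) - 15*sqrt(23) + 45*sqrt(13) + 93*sqrt(5))/235

Group as (sqrt(13) + sqrt(23)) + sqrt(5); multiply by (sqrt(13) + sqrt(23)) - sqrt(5), then rationalise the remaining surd.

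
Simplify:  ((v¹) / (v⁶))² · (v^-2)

v^(-12)

Inside the bracket: (v^-5)
Raise to the power 2: (v^-10)
Multiply by (v^-2): add exponents.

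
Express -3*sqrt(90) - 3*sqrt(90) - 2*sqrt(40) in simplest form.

-22*sqrt(10)

3*sqrt(90) = 9*sqrt(10); 3*sqrt(90) = 9*sqrt(10); 2*sqrt(40) = 4*sqrt(10)
Combine: (-9 - 9 - 4)·sqrt(10) = -22*sqrt(10)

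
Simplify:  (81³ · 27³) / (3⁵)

3^16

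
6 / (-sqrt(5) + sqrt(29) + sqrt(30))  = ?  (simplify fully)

(-27*sqrt(5) + 2*sqrt(30) + 3*sqrt(29) + 5*sqrt(174))/47

Group as (sqrt(29) + sqrt(30)) - sqrt(5); multiply by (sqrt(29) + sqrt(30)) + sqrt(5), then rationalise the remaining surd.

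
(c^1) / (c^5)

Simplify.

c^(-4)

Quotient: (c^-4)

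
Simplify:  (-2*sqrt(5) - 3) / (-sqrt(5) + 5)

Multiply numerator and denominator by sqrt(5) + 5.
Denominator becomes 20; numerator becomes -13*sqrt(5) - 25.

(-13*sqrt(5) - 25)/20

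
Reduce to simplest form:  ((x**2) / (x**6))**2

x**(-8)

Inside the bracket: (x**-4)
Raise to the power 2: (x**-8)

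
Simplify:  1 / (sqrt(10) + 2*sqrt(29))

(-sqrt(10) + 2*sqrt(29))/106

Multiply numerator and denominator by -2*sqrt(29) + sqrt(10).
Denominator becomes -106; numerator becomes -2*sqrt(29) + sqrt(10).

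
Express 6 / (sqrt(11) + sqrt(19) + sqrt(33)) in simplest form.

(-132*sqrt(57) - 18*sqrt(33) + 150*sqrt(19) + 246*sqrt(11))/827

Group as (sqrt(19) + sqrt(33)) + sqrt(11); multiply by (sqrt(19) + sqrt(33)) - sqrt(11), then rationalise the remaining surd.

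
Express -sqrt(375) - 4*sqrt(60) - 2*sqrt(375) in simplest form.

sqrt(375) = 5*sqrt(15); 4*sqrt(60) = 8*sqrt(15); 2*sqrt(375) = 10*sqrt(15)
Combine: (-5 - 8 - 10)·sqrt(15) = -23*sqrt(15)

-23*sqrt(15)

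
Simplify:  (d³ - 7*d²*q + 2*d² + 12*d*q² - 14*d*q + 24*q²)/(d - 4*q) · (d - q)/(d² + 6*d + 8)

Factor: d³ - 7*d²*q + 2*d² + 12*d*q² - 14*d*q + 24*q² = (d - 3*q)·(d + 2)·(d - 4*q);  d² + 6*d + 8 = (d + 4)·(d + 2)
Cancel the common factors (d - 4*q), (d + 2).

(d² - 4*d*q + 3*q²)/(d + 4)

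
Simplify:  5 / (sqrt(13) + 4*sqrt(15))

(-5*sqrt(13) + 20*sqrt(15))/227

Multiply numerator and denominator by -sqrt(13) + 4*sqrt(15).
Denominator becomes 227; numerator becomes -5*sqrt(13) + 20*sqrt(15).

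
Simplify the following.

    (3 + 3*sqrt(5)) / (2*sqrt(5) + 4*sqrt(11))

Multiply numerator and denominator by -4*sqrt(11) + 2*sqrt(5).
Denominator becomes -156; numerator becomes -12*sqrt(55) - 12*sqrt(11) + 6*sqrt(5) + 30.

(-5 - sqrt(5) + 2*sqrt(11) + 2*sqrt(55))/26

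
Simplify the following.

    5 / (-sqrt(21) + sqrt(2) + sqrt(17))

Group as (sqrt(2) + sqrt(17)) - sqrt(21); multiply by (sqrt(2) + sqrt(17)) + sqrt(21), then rationalise the remaining surd.

(5*sqrt(21) + 15*sqrt(17) + 90*sqrt(2) + 5*sqrt(714))/66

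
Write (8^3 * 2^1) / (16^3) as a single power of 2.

8^3 = 2^9; 2^1 = 2^1; 16^3 = 2^12
Combine exponents: 2^(-2)

2^(-2)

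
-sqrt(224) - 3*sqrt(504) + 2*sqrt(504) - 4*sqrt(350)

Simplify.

-30*sqrt(14)

sqrt(224) = 4*sqrt(14); 3*sqrt(504) = 18*sqrt(14); 2*sqrt(504) = 12*sqrt(14); 4*sqrt(350) = 20*sqrt(14)
Combine: (-4 - 18 + 12 - 20)·sqrt(14) = -30*sqrt(14)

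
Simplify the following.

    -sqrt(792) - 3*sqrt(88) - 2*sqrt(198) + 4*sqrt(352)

-2*sqrt(22)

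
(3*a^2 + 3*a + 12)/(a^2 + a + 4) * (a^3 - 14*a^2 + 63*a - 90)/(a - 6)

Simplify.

Factor: 3*a^2 + 3*a + 12 = 3*(a^2 + a + 4);  a^3 - 14*a^2 + 63*a - 90 = (a - 5)*(a - 6)*(a - 3)
Cancel the common factors (a^2 + a + 4), (a - 6).

3*a^2 - 24*a + 45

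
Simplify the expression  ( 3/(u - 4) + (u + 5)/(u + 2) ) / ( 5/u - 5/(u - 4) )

(-u^3 - 4*u^2 + 14*u)/(20*u + 40)

Numerator: 3/(u - 4) + (u + 5)/(u + 2) = (u^2 + 4*u - 14)/(u^2 - 2*u - 8)
Denominator: 5/u - 5/(u - 4) = -20/(u^2 - 4*u)
Divide: ((u^2 + 4*u - 14)/(u^2 - 2*u - 8)) · (-u^2/20 + u/5) = (-u^3 - 4*u^2 + 14*u)/(20*u + 40)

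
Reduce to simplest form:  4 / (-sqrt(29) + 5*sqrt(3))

Multiply numerator and denominator by sqrt(29) + 5*sqrt(3).
Denominator becomes 46; numerator becomes 4*sqrt(29) + 20*sqrt(3).

(2*sqrt(29) + 10*sqrt(3))/23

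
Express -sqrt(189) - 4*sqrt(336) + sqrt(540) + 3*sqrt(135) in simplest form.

-19*sqrt(21) + 15*sqrt(15)

sqrt(189) = 3*sqrt(21); 4*sqrt(336) = 16*sqrt(21); sqrt(540) = 6*sqrt(15); 3*sqrt(135) = 9*sqrt(15)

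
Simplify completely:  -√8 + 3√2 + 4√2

5*√2

√8 = 2*√2; 3√2 = 3*√2; 4√2 = 4*√2
Combine: (-2 + 3 + 4)·√2 = 5*√2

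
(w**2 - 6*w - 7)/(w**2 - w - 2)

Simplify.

Factor: w**2 - 6*w - 7 = (w + 1)*(w - 7);  w**2 - w - 2 = (w + 1)*(w - 2)
Cancel the common factor (w + 1).

(w - 7)/(w - 2)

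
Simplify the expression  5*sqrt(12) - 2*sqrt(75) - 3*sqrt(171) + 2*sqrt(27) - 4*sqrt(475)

5*sqrt(12) = 10*sqrt(3); 2*sqrt(75) = 10*sqrt(3); 3*sqrt(171) = 9*sqrt(19); 2*sqrt(27) = 6*sqrt(3); 4*sqrt(475) = 20*sqrt(19)

-29*sqrt(19) + 6*sqrt(3)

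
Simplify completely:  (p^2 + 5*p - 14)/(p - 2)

p + 7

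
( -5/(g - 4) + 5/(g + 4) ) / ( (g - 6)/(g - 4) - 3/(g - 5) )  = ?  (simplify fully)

(-40*g + 200)/(g**3 - 10*g**2 - 14*g + 168)

Numerator: -5/(g - 4) + 5/(g + 4) = -40/(g**2 - 16)
Denominator: (g - 6)/(g - 4) - 3/(g - 5) = (g**2 - 14*g + 42)/(g**2 - 9*g + 20)
Divide: (-40/(g**2 - 16)) · ((g**2 - 9*g + 20)/(g**2 - 14*g + 42)) = (-40*g + 200)/(g**3 - 10*g**2 - 14*g + 168)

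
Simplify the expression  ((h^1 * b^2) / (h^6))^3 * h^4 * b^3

b^9/h^11

Inside the bracket: (h^-5) * b^2
Raise to the power 3: (h^-15) * b^6
Multiply by h^4 * b^3: add exponents.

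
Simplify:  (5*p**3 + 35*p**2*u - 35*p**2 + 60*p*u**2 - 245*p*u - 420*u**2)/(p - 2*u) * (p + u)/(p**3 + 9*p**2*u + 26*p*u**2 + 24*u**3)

Factor: 5*p**3 + 35*p**2*u - 35*p**2 + 60*p*u**2 - 245*p*u - 420*u**2 = 5*(p + 3*u)*(p - 7)*(p + 4*u);  p**3 + 9*p**2*u + 26*p*u**2 + 24*u**3 = (p + 2*u)*(p + 4*u)*(p + 3*u)
Cancel the common factors (p + 4*u), (p + 3*u).

(5*p**2 + 5*p*u - 35*p - 35*u)/(p**2 - 4*u**2)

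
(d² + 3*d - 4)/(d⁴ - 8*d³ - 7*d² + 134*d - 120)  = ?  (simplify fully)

1/(d² - 11*d + 30)

Factor: d² + 3*d - 4 = (d + 4)·(d - 1);  d⁴ - 8*d³ - 7*d² + 134*d - 120 = (d - 6)·(d + 4)·(d - 1)·(d - 5)
Cancel the common factors (d - 1), (d + 4).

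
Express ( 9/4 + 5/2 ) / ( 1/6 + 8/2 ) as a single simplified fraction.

Numerator: 9/4 + 5/2 = 19/4
Denominator: 1/6 + 8/2 = 25/6
Divide: (19/4) · (6/25) = 57/50

57/50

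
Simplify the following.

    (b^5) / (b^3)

Quotient: b^2

b^2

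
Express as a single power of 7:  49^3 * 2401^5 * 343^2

7^32

49^3 = 7^6; 2401^5 = 7^20; 343^2 = 7^6
Combine exponents: 7^32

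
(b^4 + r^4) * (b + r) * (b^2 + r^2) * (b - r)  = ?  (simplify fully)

b^8 - r^8

(b+r)(b-r) = b^2 - r^2; continue pairing.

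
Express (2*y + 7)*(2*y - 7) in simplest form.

Product of conjugates: (P+Q)(P-Q) = P^2 - Q^2.

4*y^2 - 49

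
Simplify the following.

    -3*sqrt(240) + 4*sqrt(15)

-8*sqrt(15)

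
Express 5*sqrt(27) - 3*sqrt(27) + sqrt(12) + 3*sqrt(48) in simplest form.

20*sqrt(3)

5*sqrt(27) = 15*sqrt(3); 3*sqrt(27) = 9*sqrt(3); sqrt(12) = 2*sqrt(3); 3*sqrt(48) = 12*sqrt(3)
Combine: (15 - 9 + 2 + 12)·sqrt(3) = 20*sqrt(3)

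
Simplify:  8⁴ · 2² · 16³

2^26

8⁴ = 2^12; 2² = 2^2; 16³ = 2^12
Combine exponents: 2^26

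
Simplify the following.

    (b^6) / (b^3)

Quotient: b^3

b^3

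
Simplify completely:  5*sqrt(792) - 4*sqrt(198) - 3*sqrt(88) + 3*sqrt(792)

30*sqrt(22)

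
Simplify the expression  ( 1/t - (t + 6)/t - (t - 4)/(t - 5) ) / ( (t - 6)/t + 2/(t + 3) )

Numerator: 1/t - (t + 6)/t - (t - 4)/(t - 5) = (-2*t² + 4*t + 25)/(t² - 5*t)
Denominator: (t - 6)/t + 2/(t + 3) = (t² - t - 18)/(t² + 3*t)
Divide: ((-2*t² + 4*t + 25)/(t² - 5*t)) · ((t² + 3*t)/(t² - t - 18)) = (-2*t³ - 2*t² + 37*t + 75)/(t³ - 6*t² - 13*t + 90)

(-2*t³ - 2*t² + 37*t + 75)/(t³ - 6*t² - 13*t + 90)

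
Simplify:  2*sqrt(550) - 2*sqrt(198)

4*sqrt(22)

2*sqrt(550) = 10*sqrt(22); 2*sqrt(198) = 6*sqrt(22)
Combine: (10 - 6)·sqrt(22) = 4*sqrt(22)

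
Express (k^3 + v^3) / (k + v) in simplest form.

k^2 - k*v + v^2

Apply the sum-of-cubes factorisation and cancel (k + v).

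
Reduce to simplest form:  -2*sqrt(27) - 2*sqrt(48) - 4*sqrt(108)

-38*sqrt(3)

2*sqrt(27) = 6*sqrt(3); 2*sqrt(48) = 8*sqrt(3); 4*sqrt(108) = 24*sqrt(3)
Combine: (-6 - 8 - 24)·sqrt(3) = -38*sqrt(3)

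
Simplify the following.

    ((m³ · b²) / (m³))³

Inside the bracket: b²
Raise to the power 3: b⁶

b⁶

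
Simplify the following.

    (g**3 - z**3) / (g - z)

g**2 + g*z + z**2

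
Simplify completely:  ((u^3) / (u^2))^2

u^2

Inside the bracket: u^1
Raise to the power 2: u^2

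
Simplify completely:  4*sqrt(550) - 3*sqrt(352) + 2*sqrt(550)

18*sqrt(22)

4*sqrt(550) = 20*sqrt(22); 3*sqrt(352) = 12*sqrt(22); 2*sqrt(550) = 10*sqrt(22)
Combine: (20 - 12 + 10)·sqrt(22) = 18*sqrt(22)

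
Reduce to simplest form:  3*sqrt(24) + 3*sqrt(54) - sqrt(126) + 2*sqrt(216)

3*sqrt(24) = 6*sqrt(6); 3*sqrt(54) = 9*sqrt(6); sqrt(126) = 3*sqrt(14); 2*sqrt(216) = 12*sqrt(6)

-3*sqrt(14) + 27*sqrt(6)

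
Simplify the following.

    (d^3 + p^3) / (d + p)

d^2 - d*p + p^2

Apply the sum-of-cubes factorisation and cancel (d + p).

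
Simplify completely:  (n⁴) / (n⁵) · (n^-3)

n^(-4)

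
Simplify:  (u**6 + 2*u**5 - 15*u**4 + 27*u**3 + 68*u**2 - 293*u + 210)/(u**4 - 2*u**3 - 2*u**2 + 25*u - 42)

Factor: u**6 + 2*u**5 - 15*u**4 + 27*u**3 + 68*u**2 - 293*u + 210 = (u**2 - 3*u + 7)*(u - 2)*(u + 3)*(u + 5)*(u - 1);  u**4 - 2*u**3 - 2*u**2 + 25*u - 42 = (u - 2)*(u + 3)*(u**2 - 3*u + 7)
Cancel the common factors (u**2 - 3*u + 7), (u - 2), (u + 3).

u**2 + 4*u - 5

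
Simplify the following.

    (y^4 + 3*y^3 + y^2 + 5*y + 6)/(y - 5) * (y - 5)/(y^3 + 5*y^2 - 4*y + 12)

(y^2 + 4*y + 3)/(y + 6)

Factor: y^4 + 3*y^3 + y^2 + 5*y + 6 = (y + 1)*(y^2 - y + 2)*(y + 3);  y^3 + 5*y^2 - 4*y + 12 = (y^2 - y + 2)*(y + 6)
Cancel the common factors (y^2 - y + 2), (y - 5).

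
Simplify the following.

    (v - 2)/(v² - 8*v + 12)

1/(v - 6)

Factor: v² - 8*v + 12 = (v - 6)·(v - 2)
Cancel the common factor (v - 2).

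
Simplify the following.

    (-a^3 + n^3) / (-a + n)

a^2 + a*n + n^2

Apply the difference-of-cubes factorisation and cancel (-a + n).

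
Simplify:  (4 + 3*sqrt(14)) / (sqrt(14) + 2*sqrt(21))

Multiply numerator and denominator by -2*sqrt(21) + sqrt(14).
Denominator becomes -70; numerator becomes -42*sqrt(6) - 8*sqrt(21) + 4*sqrt(14) + 42.

(-21 - 2*sqrt(14) + 4*sqrt(21) + 21*sqrt(6))/35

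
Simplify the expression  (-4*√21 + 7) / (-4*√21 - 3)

Multiply numerator and denominator by -3 + 4*√21.
Denominator becomes -327; numerator becomes -357 + 40*√21.

(-40*√21 + 357)/327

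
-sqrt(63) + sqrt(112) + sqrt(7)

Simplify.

sqrt(63) = 3*sqrt(7); sqrt(112) = 4*sqrt(7); sqrt(7) = sqrt(7)
Combine: (-3 + 4 + 1)·sqrt(7) = 2*sqrt(7)

2*sqrt(7)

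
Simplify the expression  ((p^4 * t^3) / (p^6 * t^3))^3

Inside the bracket: (p^-2)
Raise to the power 3: (p^-6)

p^(-6)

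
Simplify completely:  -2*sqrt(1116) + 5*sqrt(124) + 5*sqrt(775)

23*sqrt(31)

2*sqrt(1116) = 12*sqrt(31); 5*sqrt(124) = 10*sqrt(31); 5*sqrt(775) = 25*sqrt(31)
Combine: (-12 + 10 + 25)·sqrt(31) = 23*sqrt(31)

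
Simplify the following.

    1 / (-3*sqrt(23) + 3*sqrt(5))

(-sqrt(23) - sqrt(5))/54

Multiply numerator and denominator by 3*sqrt(5) + 3*sqrt(23).
Denominator becomes -162; numerator becomes 3*sqrt(5) + 3*sqrt(23).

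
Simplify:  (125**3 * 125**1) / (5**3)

5**9

125**3 = 5**9; 125**1 = 5**3; 5**3 = 5**3
Combine exponents: 5**9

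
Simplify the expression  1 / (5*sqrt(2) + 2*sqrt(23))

Multiply numerator and denominator by -5*sqrt(2) + 2*sqrt(23).
Denominator becomes 42; numerator becomes -5*sqrt(2) + 2*sqrt(23).

(-5*sqrt(2) + 2*sqrt(23))/42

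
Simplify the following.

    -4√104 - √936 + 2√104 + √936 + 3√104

4√104 = 8*√26; √936 = 6*√26; 2√104 = 4*√26; √936 = 6*√26; 3√104 = 6*√26
Combine: (-8 - 6 + 4 + 6 + 6)·√26 = 2*√26

2*√26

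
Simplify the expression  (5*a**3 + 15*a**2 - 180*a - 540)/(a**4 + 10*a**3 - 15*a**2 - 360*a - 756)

Factor: 5*a**3 + 15*a**2 - 180*a - 540 = 5*(a - 6)*(a + 6)*(a + 3);  a**4 + 10*a**3 - 15*a**2 - 360*a - 756 = (a + 6)*(a + 7)*(a - 6)*(a + 3)
Cancel the common factors (a + 6), (a + 3), (a - 6).

5/(a + 7)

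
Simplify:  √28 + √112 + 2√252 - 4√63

√28 = 2*√7; √112 = 4*√7; 2√252 = 12*√7; 4√63 = 12*√7
Combine: (2 + 4 + 12 - 12)·√7 = 6*√7

6*√7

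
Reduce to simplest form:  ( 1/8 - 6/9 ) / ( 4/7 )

-91/96

Numerator: 1/8 - 6/9 = -13/24
Denominator: 4/7 = 4/7
Divide: (-13/24) · (7/4) = -91/96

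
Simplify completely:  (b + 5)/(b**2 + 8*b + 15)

Factor: b**2 + 8*b + 15 = (b + 5)*(b + 3)
Cancel the common factor (b + 5).

1/(b + 3)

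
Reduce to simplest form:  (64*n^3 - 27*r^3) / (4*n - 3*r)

16*n^2 + 12*n*r + 9*r^2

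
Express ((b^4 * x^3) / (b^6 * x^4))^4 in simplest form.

Inside the bracket: (b^-2) * (x^-1)
Raise to the power 4: (b^-8) * (x^-4)

1/(b^8*x^4)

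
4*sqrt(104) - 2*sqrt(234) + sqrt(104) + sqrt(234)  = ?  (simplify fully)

7*sqrt(26)

4*sqrt(104) = 8*sqrt(26); 2*sqrt(234) = 6*sqrt(26); sqrt(104) = 2*sqrt(26); sqrt(234) = 3*sqrt(26)
Combine: (8 - 6 + 2 + 3)·sqrt(26) = 7*sqrt(26)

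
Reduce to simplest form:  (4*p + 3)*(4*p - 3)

16*p^2 - 9

Product of conjugates: (P+Q)(P-Q) = P^2 - Q^2.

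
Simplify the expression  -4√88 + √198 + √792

√22

4√88 = 8*√22; √198 = 3*√22; √792 = 6*√22
Combine: (-8 + 3 + 6)·√22 = √22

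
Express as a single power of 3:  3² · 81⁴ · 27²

3² = 3^2; 81⁴ = 3^16; 27² = 3^6
Combine exponents: 3^24

3^24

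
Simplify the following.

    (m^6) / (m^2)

Quotient: m^4

m^4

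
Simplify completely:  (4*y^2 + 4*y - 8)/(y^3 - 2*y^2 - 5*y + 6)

Factor: 4*y^2 + 4*y - 8 = 4*(y - 1)*(y + 2);  y^3 - 2*y^2 - 5*y + 6 = (y - 1)*(y - 3)*(y + 2)
Cancel the common factors (y + 2), (y - 1).

4/(y - 3)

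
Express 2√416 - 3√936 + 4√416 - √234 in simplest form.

2√416 = 8*√26; 3√936 = 18*√26; 4√416 = 16*√26; √234 = 3*√26
Combine: (8 - 18 + 16 - 3)·√26 = 3*√26

3*√26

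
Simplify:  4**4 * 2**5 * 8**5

2**28

4**4 = 2**8; 2**5 = 2**5; 8**5 = 2**15
Combine exponents: 2**28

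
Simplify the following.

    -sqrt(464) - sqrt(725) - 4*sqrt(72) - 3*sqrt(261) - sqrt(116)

-20*sqrt(29) - 24*sqrt(2)

sqrt(464) = 4*sqrt(29); sqrt(725) = 5*sqrt(29); 4*sqrt(72) = 24*sqrt(2); 3*sqrt(261) = 9*sqrt(29); sqrt(116) = 2*sqrt(29)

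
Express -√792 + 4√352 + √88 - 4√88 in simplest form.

√792 = 6*√22; 4√352 = 16*√22; √88 = 2*√22; 4√88 = 8*√22
Combine: (-6 + 16 + 2 - 8)·√22 = 4*√22

4*√22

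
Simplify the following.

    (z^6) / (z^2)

z^4

Quotient: z^4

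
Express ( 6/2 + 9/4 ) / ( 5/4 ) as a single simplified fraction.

Numerator: 6/2 + 9/4 = 21/4
Denominator: 5/4 = 5/4
Divide: (21/4) · (4/5) = 21/5

21/5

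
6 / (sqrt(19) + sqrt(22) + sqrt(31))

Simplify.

(-sqrt(12958) + 5*sqrt(31) + 14*sqrt(22) + 17*sqrt(19))/131

Group as (sqrt(19) + sqrt(22)) + sqrt(31); multiply by (sqrt(19) + sqrt(22)) - sqrt(31), then rationalise the remaining surd.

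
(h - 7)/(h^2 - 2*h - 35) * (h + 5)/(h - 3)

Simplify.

Factor: h^2 - 2*h - 35 = (h + 5)*(h - 7)
Cancel the common factors (h - 7), (h + 5).

1/(h - 3)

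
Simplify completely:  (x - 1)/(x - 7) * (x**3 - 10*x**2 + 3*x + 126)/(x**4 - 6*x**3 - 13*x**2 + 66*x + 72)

Factor: x**3 - 10*x**2 + 3*x + 126 = (x - 7)*(x + 3)*(x - 6);  x**4 - 6*x**3 - 13*x**2 + 66*x + 72 = (x - 4)*(x + 3)*(x + 1)*(x - 6)
Cancel the common factors (x - 7), (x + 3), (x - 6).

(x - 1)/(x**2 - 3*x - 4)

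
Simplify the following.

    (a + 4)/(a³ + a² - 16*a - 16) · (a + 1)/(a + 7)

1/(a² + 3*a - 28)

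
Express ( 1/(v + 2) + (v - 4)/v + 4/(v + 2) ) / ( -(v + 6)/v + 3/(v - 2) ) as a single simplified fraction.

Numerator: 1/(v + 2) + (v - 4)/v + 4/(v + 2) = (v² + 3*v - 8)/(v² + 2*v)
Denominator: -(v + 6)/v + 3/(v - 2) = (-v² - v + 12)/(v² - 2*v)
Divide: ((v² + 3*v - 8)/(v² + 2*v)) · ((v² - 2*v)/(-v² - v + 12)) = (-v³ - v² + 14*v - 16)/(v³ + 3*v² - 10*v - 24)

(-v³ - v² + 14*v - 16)/(v³ + 3*v² - 10*v - 24)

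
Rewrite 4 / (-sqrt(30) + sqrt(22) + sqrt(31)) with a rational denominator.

Group as (sqrt(22) + sqrt(31)) - sqrt(30); multiply by (sqrt(22) + sqrt(31)) + sqrt(30), then rationalise the remaining surd.

(-92*sqrt(30) + 84*sqrt(31) + 156*sqrt(22) + 16*sqrt(5115))/2199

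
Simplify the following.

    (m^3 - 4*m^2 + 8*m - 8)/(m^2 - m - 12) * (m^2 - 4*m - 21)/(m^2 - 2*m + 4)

(m^2 - 9*m + 14)/(m - 4)

Factor: m^3 - 4*m^2 + 8*m - 8 = (m^2 - 2*m + 4)*(m - 2);  m^2 - m - 12 = (m - 4)*(m + 3);  m^2 - 4*m - 21 = (m - 7)*(m + 3)
Cancel the common factors (m^2 - 2*m + 4), (m + 3).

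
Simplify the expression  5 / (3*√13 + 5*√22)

(-15*√13 + 25*√22)/433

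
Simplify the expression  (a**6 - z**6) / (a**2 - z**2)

a**4 + a**2*z**2 + z**4

a**6 - z**6 factors as -(-a + z)*(a + z)*(a**2 - a*z + z**2)*(a**2 + a*z + z**2).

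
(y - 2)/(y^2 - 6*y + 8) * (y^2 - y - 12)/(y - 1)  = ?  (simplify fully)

(y + 3)/(y - 1)

Factor: y^2 - 6*y + 8 = (y - 4)*(y - 2);  y^2 - y - 12 = (y + 3)*(y - 4)
Cancel the common factors (y - 2), (y - 4).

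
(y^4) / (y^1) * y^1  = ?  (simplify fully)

Quotient: y^3
Multiply by y^1: add exponents.

y^4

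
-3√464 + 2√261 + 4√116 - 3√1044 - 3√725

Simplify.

3√464 = 12*√29; 2√261 = 6*√29; 4√116 = 8*√29; 3√1044 = 18*√29; 3√725 = 15*√29
Combine: (-12 + 6 + 8 - 18 - 15)·√29 = -31*√29

-31*√29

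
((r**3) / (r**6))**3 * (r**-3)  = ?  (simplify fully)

r**(-12)

Inside the bracket: (r**-3)
Raise to the power 3: (r**-9)
Multiply by (r**-3): add exponents.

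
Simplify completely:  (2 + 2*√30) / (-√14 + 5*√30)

Multiply numerator and denominator by √14 + 5*√30.
Denominator becomes 736; numerator becomes 2*√14 + 4*√105 + 10*√30 + 300.

(√14 + 2*√105 + 5*√30 + 150)/368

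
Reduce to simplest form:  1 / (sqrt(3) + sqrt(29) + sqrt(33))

Group as (sqrt(3) + sqrt(29)) + sqrt(33); multiply by (sqrt(3) + sqrt(29)) - sqrt(33), then rationalise the remaining surd.

(-6*sqrt(319) - sqrt(33) + 7*sqrt(29) + 59*sqrt(3))/347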